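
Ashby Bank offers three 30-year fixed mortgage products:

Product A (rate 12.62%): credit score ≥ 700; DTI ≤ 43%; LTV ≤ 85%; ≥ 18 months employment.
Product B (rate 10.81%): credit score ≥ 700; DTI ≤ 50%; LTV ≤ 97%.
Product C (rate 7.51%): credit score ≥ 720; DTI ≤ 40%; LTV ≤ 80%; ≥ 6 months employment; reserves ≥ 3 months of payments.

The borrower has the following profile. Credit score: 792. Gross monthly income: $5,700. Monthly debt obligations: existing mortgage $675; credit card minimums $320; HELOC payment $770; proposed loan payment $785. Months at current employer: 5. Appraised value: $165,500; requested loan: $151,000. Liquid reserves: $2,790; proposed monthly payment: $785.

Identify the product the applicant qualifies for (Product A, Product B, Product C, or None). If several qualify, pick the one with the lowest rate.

Product B

Total debts = (675 + 320 + 770 + 785) = 2,550; DTI = 2,550/5,700 = 44.7%.
LTV = 151,000/165,500 = 91.2%.
Reserves = 2,790/785 = 3.6 months.
Product A: score 792 ≥ 700; DTI 44.7% > 43%; LTV 91.2% > 85%; employment 5 < 18 mo → does not qualify.
Product B: score 792 ≥ 700; DTI 44.7% ≤ 50%; LTV 91.2% ≤ 97% → qualifies.
Product C: score 792 ≥ 720; DTI 44.7% > 40%; LTV 91.2% > 80%; employment 5 < 6 mo; reserves 3.6 ≥ 3 mo → does not qualify.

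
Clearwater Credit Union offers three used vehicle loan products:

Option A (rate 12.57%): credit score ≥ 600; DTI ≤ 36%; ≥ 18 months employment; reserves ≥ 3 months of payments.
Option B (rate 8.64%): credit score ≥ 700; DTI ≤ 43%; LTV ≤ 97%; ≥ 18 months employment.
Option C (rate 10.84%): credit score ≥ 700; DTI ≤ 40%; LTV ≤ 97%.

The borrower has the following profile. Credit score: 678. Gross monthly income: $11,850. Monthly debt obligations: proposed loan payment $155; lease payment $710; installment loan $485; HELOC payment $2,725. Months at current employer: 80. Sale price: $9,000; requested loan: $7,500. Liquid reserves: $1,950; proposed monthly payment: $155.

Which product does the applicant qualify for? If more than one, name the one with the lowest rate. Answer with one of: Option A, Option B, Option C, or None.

Total debts = (155 + 710 + 485 + 2,725) = 4,075; DTI = 4,075/11,850 = 34.4%.
LTV = 7,500/9,000 = 83.3%.
Reserves = 1,950/155 = 12.6 months.
Option A: score 678 ≥ 600; DTI 34.4% ≤ 36%; employment 80 ≥ 18 mo; reserves 12.6 ≥ 3 mo → qualifies.
Option B: score 678 < 700; DTI 34.4% ≤ 43%; LTV 83.3% ≤ 97%; employment 80 ≥ 18 mo → does not qualify.
Option C: score 678 < 700; DTI 34.4% ≤ 40%; LTV 83.3% ≤ 97% → does not qualify.

Option A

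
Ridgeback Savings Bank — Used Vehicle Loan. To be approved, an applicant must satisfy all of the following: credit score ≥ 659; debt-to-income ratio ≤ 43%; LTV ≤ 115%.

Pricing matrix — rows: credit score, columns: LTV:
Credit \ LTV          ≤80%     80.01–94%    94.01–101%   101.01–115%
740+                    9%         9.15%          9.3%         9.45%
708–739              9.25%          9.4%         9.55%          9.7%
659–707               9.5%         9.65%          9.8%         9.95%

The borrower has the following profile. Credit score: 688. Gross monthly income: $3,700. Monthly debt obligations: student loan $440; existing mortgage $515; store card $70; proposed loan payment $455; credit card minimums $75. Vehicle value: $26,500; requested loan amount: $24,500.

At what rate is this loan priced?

Credit score 688 ≥ 659; Total monthly debts = (440 + 515 + 70 + 455 + 75) = 1,555. Debt-to-income = 1,555/3,700 = 42% — meets 43% limit
Loan-to-value = 24,500/26,500 = 92.5% — pass (115% max)
Credit 688 → row 659–707; LTV 92.5% → column 80.01–94%. Grid cell → 9.65%.

9.65%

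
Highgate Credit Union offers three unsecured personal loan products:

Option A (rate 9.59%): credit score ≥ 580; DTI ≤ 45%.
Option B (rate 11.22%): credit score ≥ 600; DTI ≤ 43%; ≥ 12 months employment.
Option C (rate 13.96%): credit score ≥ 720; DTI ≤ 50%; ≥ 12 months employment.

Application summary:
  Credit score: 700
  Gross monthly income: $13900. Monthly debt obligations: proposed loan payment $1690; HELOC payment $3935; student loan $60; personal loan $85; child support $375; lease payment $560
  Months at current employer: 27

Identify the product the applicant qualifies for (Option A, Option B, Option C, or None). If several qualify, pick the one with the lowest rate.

Total debts = (1,690 + 3,935 + 60 + 85 + 375 + 560) = 6,705; DTI = 6,705/13,900 = 48.2%.
Option A: score 700 ≥ 580; DTI 48.2% > 45% → does not qualify.
Option B: score 700 ≥ 600; DTI 48.2% > 43%; employment 27 ≥ 12 mo → does not qualify.
Option C: score 700 < 720; DTI 48.2% ≤ 50%; employment 27 ≥ 12 mo → does not qualify.

None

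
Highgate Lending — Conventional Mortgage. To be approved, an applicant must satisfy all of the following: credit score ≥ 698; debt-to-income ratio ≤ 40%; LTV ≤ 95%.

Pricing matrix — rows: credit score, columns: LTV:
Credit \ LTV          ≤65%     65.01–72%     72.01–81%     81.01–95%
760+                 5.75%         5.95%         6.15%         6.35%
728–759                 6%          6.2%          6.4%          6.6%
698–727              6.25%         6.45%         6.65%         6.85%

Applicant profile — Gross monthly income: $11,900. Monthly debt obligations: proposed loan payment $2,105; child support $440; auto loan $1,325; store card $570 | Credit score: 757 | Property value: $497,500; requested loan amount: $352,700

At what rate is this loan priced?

Credit score 757 ≥ 698; Total monthly debts = (2,105 + 440 + 1,325 + 570) = 4,440. DTI: 4,440 ÷ 11,900 = 37.3%, within the 40% cap
Loan-to-value = 352,700/497,500 = 70.9% — pass (95% max)
Score 757 is in the 728–759 band; LTV 70.9% is in the 65.01–72% band → 6.2%.

6.2%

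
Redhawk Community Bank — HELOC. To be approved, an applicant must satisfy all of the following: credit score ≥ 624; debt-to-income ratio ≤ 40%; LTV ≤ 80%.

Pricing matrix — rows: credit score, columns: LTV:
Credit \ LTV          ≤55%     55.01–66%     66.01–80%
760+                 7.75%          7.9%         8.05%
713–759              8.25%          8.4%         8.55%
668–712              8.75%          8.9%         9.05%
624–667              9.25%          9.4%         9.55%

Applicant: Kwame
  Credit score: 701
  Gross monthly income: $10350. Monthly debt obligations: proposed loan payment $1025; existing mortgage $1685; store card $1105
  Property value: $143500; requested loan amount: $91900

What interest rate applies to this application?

Credit score 701 ≥ 624; Total monthly debts = (1,025 + 1,685 + 1,105) = 3,815. Debt-to-income = 3,815/10,350 = 36.9% — meets 40% limit
LTV = 91,900/143,500 = 64% ≤ 80%
Score 701 is in the 668–712 band; LTV 64% is in the 55.01–66% band → 8.9%.

8.9%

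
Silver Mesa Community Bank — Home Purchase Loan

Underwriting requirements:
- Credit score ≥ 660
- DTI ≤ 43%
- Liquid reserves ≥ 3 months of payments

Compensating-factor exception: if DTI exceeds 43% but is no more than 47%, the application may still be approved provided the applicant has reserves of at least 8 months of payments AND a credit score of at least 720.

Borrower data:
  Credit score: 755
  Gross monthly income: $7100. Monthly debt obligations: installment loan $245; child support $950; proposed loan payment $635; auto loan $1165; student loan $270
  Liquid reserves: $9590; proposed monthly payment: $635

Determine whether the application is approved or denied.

Approved

Credit score 755 ≥ 660 (meets base)
Total debts = (245 + 950 + 635 + 1,165 + 270) = 3,265. DTI = 3,265/7,100 = 46% > 43% — standard DTI limit exceeded.
Reserves: 9,590 ÷ 635 = 15.1 months (meets 3-month minimum)
46% falls in the override range (43%–47%), so the compensating-factor test applies.
Override check — reserves: 15.1 mo (ok); score: 755 (ok).
Both compensating conditions met → exception applies.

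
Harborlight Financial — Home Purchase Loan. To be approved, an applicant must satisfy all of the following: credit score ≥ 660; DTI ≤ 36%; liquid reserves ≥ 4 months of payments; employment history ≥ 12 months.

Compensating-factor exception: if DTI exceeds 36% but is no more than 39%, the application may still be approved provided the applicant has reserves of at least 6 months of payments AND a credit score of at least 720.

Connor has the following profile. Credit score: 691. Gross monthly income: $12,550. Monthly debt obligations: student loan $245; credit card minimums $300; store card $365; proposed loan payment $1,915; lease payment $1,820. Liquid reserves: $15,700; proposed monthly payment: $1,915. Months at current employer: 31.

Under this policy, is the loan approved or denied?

Denied

Credit score 691 ≥ 660 (meets base)
Total debts = (245 + 300 + 365 + 1,915 + 1,820) = 4,645. DTI: 4,645 ÷ 12,550 = 37%, over the 36% base limit.
Reserves = 15,700/1,915 = 8.2 months ≥ 4
Employment 31 ≥ 12 months
37% falls in the override range (36%–39%), so the compensating-factor test applies.
Reserves 8.2 ≥ 6 months; credit score 691 < 720.
Override conditions not both satisfied; exception does not apply.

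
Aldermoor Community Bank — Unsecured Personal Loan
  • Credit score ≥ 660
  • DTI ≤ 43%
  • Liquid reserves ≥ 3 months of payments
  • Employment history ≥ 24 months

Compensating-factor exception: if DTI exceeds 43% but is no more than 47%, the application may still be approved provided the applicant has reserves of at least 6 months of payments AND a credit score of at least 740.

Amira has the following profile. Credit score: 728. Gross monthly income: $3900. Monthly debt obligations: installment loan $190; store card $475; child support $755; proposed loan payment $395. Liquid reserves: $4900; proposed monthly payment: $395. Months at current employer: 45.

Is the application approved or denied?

Credit score 728 ≥ 660 (meets base)
Total debts = (190 + 475 + 755 + 395) = 1,815. DTI: 1,815 ÷ 3,900 = 46.5%, over the 43% base limit.
Liquid reserves cover 4,900/395 = 12.4 months — ≥ 3 required
Employment 45 ≥ 24 months
DTI 46.5% is within the 43%–47% exception band; checking compensating factors.
Reserves 12.4 ≥ 6 months; credit score 728 < 740.
Compensating-factor requirement not fully met.

Denied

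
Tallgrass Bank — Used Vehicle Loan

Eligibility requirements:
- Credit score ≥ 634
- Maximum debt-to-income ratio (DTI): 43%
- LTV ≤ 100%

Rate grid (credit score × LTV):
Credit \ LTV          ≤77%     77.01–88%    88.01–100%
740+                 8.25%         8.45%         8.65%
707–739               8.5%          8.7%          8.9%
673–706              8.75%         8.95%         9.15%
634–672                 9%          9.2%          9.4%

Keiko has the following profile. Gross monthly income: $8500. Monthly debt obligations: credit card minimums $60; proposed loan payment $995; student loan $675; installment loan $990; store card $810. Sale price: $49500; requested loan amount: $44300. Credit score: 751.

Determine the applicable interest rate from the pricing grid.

Credit score 751 ≥ 634; Total monthly debts = (60 + 995 + 675 + 990 + 810) = 3,530. DTI: 3,530 ÷ 8,500 = 41.5%, within the 43% cap
LTV = 44,300/49,500 = 89.5% ≤ 100%
Row: 751 falls in 740+. Column: 89.5% falls in 88.01–100%. Rate = 8.65%.

8.65%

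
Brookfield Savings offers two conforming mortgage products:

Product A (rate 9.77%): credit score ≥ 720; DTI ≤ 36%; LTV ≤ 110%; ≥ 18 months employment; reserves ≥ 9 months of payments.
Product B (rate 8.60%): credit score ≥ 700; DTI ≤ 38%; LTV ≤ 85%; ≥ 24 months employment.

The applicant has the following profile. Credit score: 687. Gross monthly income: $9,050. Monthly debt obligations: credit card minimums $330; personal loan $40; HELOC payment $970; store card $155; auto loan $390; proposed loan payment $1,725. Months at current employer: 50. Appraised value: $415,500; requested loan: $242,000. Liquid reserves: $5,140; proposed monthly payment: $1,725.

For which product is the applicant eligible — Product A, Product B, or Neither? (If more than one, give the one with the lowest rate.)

Total debts = (330 + 40 + 970 + 155 + 390 + 1,725) = 3,610; DTI = 3,610/9,050 = 39.9%.
LTV = 242,000/415,500 = 58.2%.
Reserves = 5,140/1,725 = 3.0 months.
Product A: score 687 < 720; DTI 39.9% > 36%; LTV 58.2% ≤ 110%; employment 50 ≥ 18 mo; reserves 3.0 < 9 mo → does not qualify.
Product B: score 687 < 700; DTI 39.9% > 38%; LTV 58.2% ≤ 85%; employment 50 ≥ 24 mo → does not qualify.

Neither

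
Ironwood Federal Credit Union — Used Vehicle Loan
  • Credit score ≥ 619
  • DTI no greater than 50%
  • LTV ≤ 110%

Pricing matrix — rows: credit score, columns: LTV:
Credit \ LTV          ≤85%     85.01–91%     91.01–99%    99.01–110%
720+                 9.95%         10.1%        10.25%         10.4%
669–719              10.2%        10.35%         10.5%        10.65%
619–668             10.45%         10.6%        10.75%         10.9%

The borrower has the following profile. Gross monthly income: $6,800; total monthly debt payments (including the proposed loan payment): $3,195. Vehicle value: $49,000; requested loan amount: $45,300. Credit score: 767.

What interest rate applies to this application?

Credit score 767 ≥ 619; Debt-to-income = 3,195/6,800 = 47% — meets 50% limit
LTV: 45,300 ÷ 49,000 = 92.4%, within 110% cap
Row: 767 falls in 720+. Column: 92.4% falls in 91.01–99%. Rate = 10.25%.

10.25%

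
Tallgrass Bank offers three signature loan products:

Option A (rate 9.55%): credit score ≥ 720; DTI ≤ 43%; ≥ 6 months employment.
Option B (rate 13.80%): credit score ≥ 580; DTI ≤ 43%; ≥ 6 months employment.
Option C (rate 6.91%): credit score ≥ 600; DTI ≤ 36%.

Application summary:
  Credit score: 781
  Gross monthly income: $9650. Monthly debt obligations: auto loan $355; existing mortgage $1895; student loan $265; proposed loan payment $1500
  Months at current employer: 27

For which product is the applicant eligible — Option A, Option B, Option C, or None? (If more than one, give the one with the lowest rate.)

Option A

Total debts = (355 + 1,895 + 265 + 1,500) = 4,015; DTI = 4,015/9,650 = 41.6%.
Option A: score 781 ≥ 720; DTI 41.6% ≤ 43%; employment 27 ≥ 6 mo → qualifies.
Option B: score 781 ≥ 580; DTI 41.6% ≤ 43%; employment 27 ≥ 6 mo → qualifies.
Option C: score 781 ≥ 600; DTI 41.6% > 36% → does not qualify.
Qualifying: Option A, Option B. Lowest rate is 9.55% → Option A.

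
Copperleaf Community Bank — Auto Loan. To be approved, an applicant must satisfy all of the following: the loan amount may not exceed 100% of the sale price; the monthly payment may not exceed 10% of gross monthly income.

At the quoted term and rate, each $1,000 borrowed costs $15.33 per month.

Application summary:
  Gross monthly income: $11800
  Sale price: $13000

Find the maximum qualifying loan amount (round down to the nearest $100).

Payment cap: 10% × $11,800 = $1,180/month.
At $15.33 per $1,000, that supports 1,180/15.33 × 1,000 ≈ $76,973 → $76,900.
LTV cap: 100% × $13,000 = $13,000 → $13,000.
Binding constraint: loan-to-value.

$13,000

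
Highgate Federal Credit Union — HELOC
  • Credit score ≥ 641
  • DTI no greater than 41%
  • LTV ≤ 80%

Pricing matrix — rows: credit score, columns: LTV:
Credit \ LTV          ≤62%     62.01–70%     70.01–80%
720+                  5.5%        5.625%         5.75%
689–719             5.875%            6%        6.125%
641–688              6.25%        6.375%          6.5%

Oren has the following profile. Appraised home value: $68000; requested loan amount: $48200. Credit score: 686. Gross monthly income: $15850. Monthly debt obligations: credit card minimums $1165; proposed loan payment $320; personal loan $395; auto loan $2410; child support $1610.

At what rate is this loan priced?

Credit score 686 ≥ 641; Total monthly debts = (1,165 + 320 + 395 + 2,410 + 1,610) = 5,900. DTI: 5,900 ÷ 15,850 = 37.2%, within the 41% cap
LTV = 48,200/68,000 = 70.9% ≤ 80%
Row: 686 falls in 641–688. Column: 70.9% falls in 70.01–80%. Rate = 6.5%.

6.5%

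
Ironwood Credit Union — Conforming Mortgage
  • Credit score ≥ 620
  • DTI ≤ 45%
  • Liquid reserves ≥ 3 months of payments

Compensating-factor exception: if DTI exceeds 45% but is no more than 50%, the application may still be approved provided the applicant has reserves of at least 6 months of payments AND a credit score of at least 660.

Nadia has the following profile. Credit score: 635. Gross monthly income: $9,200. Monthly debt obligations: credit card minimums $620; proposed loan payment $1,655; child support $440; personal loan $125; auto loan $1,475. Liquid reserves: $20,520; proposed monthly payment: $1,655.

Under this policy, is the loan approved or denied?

Credit score 635 ≥ 620 (meets base)
Total debts = (620 + 1,655 + 440 + 125 + 1,475) = 4,315. DTI = 4,315/9,200 = 46.9% > 45% — standard DTI limit exceeded.
Reserves: 20,520 ÷ 1,655 = 12.4 months (meets 3-month minimum)
46.9% falls in the override range (45%–50%), so the compensating-factor test applies.
Reserves 12.4 ≥ 6 months; credit score 635 < 660.
Compensating-factor requirement not fully met.

Denied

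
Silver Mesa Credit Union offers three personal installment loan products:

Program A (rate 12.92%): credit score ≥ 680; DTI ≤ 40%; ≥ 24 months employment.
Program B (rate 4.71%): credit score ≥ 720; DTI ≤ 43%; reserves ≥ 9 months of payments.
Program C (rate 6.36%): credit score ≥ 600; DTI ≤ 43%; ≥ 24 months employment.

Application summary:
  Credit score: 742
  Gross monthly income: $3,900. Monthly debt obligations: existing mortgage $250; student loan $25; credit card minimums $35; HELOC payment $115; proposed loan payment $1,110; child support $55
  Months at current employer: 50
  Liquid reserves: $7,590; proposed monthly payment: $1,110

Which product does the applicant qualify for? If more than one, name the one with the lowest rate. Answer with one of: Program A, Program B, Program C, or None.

Program C

Total debts = (250 + 25 + 35 + 115 + 1,110 + 55) = 1,590; DTI = 1,590/3,900 = 40.8%.
Reserves = 7,590/1,110 = 6.8 months.
Program A: score 742 ≥ 680; DTI 40.8% > 40%; employment 50 ≥ 24 mo → does not qualify.
Program B: score 742 ≥ 720; DTI 40.8% ≤ 43%; reserves 6.8 < 9 mo → does not qualify.
Program C: score 742 ≥ 600; DTI 40.8% ≤ 43%; employment 50 ≥ 24 mo → qualifies.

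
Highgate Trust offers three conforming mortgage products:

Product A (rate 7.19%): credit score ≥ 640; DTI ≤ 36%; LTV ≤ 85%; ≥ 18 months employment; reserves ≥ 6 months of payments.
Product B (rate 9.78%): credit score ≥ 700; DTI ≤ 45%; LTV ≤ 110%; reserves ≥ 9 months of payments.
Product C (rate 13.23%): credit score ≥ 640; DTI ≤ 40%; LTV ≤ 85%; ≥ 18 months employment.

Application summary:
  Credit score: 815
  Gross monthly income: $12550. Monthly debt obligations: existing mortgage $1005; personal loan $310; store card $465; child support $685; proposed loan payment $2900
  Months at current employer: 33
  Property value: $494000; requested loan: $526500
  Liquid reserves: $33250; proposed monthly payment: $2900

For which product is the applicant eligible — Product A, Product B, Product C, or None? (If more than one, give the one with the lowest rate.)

Total debts = (1,005 + 310 + 465 + 685 + 2,900) = 5,365; DTI = 5,365/12,550 = 42.7%.
LTV = 526,500/494,000 = 106.6%.
Reserves = 33,250/2,900 = 11.5 months.
Product A: score 815 ≥ 640; DTI 42.7% > 36%; LTV 106.6% > 85%; employment 33 ≥ 18 mo; reserves 11.5 ≥ 6 mo → does not qualify.
Product B: score 815 ≥ 700; DTI 42.7% ≤ 45%; LTV 106.6% ≤ 110%; reserves 11.5 ≥ 9 mo → qualifies.
Product C: score 815 ≥ 640; DTI 42.7% > 40%; LTV 106.6% > 85%; employment 33 ≥ 18 mo → does not qualify.

Product B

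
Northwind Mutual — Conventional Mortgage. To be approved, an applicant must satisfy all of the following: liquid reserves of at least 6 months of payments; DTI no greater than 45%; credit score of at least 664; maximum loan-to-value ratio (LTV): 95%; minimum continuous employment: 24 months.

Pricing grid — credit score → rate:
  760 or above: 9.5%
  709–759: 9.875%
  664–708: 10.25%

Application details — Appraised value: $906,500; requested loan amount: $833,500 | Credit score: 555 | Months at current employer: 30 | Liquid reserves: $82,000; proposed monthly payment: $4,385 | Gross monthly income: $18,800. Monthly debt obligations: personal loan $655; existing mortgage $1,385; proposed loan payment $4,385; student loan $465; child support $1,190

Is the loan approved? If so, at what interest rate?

Credit score 555 < 664 (below minimum)
Employment 30 ≥ 24 months
Total monthly debts = (655 + 1,385 + 4,385 + 465 + 1,190) = 8,080. DTI: 8,080 ÷ 18,800 = 43%, within the 45% cap
Reserves: 82,000 ÷ 4,385 = 18.7 months (meets 6-month minimum)
Loan-to-value = 833,500/906,500 = 91.9% — pass (95% max)
Not all requirements met → denied.

Denied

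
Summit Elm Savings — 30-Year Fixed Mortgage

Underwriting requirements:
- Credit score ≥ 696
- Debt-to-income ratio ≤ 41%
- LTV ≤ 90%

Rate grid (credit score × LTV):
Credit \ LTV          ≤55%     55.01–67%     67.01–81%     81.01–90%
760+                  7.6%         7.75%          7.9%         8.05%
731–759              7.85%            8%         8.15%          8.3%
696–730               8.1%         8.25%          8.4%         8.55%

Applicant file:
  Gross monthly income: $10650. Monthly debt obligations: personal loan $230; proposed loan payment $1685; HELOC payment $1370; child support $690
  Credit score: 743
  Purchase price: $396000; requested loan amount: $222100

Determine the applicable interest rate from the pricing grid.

Credit score 743 ≥ 696; Total monthly debts = (230 + 1,685 + 1,370 + 690) = 3,975. Debt-to-income = 3,975/10,650 = 37.3% — meets 41% limit
LTV: 222,100 ÷ 396,000 = 56.1%, within 90% cap
Score 743 is in the 731–759 band; LTV 56.1% is in the 55.01–67% band → 8%.

8%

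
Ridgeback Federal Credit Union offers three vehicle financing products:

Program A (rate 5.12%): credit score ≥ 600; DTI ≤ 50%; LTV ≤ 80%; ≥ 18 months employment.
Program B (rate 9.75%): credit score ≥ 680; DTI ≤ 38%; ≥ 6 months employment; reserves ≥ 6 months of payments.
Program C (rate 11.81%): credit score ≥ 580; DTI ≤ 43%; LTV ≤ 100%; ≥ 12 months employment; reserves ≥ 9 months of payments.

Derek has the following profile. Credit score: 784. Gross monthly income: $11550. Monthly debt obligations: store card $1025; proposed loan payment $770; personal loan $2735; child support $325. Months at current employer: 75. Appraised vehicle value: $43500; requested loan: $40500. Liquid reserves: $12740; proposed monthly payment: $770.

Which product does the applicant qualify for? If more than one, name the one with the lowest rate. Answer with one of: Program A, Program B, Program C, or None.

Program C

Total debts = (1,025 + 770 + 2,735 + 325) = 4,855; DTI = 4,855/11,550 = 42%.
LTV = 40,500/43,500 = 93.1%.
Reserves = 12,740/770 = 16.5 months.
Program A: score 784 ≥ 600; DTI 42% ≤ 50%; LTV 93.1% > 80%; employment 75 ≥ 18 mo → does not qualify.
Program B: score 784 ≥ 680; DTI 42% > 38%; employment 75 ≥ 6 mo; reserves 16.5 ≥ 6 mo → does not qualify.
Program C: score 784 ≥ 580; DTI 42% ≤ 43%; LTV 93.1% ≤ 100%; employment 75 ≥ 12 mo; reserves 16.5 ≥ 9 mo → qualifies.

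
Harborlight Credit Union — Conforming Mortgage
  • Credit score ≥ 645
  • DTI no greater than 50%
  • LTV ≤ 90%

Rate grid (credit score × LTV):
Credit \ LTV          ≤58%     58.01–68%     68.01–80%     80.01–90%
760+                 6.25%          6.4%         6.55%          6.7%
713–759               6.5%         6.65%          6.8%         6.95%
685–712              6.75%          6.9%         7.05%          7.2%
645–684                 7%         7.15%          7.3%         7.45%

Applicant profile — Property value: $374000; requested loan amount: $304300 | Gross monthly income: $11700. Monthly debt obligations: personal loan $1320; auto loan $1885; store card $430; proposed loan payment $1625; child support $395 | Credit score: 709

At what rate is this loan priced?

Credit score 709 ≥ 645; Total monthly debts = (1,320 + 1,885 + 430 + 1,625 + 395) = 5,655. DTI = 5,655/11,700 = 48.3% ≤ 50%
Loan-to-value = 304,300/374,000 = 81.4% — pass (90% max)
Score 709 is in the 685–712 band; LTV 81.4% is in the 80.01–90% band → 7.2%.

7.2%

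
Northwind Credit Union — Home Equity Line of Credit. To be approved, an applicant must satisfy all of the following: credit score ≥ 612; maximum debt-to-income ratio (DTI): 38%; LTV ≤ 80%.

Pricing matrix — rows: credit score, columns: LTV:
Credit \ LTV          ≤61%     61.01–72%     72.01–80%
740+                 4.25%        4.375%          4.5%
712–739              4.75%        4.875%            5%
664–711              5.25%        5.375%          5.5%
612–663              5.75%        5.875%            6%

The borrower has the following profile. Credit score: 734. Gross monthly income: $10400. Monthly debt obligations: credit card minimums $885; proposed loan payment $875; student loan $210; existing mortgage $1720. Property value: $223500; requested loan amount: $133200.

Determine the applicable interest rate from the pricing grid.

4.75%

Credit score 734 ≥ 612; Total monthly debts = (885 + 875 + 210 + 1,720) = 3,690. DTI: 3,690 ÷ 10,400 = 35.5%, within the 38% cap
LTV = 133,200/223,500 = 59.6% ≤ 80%
Score 734 is in the 712–739 band; LTV 59.6% is in the ≤61% band → 4.75%.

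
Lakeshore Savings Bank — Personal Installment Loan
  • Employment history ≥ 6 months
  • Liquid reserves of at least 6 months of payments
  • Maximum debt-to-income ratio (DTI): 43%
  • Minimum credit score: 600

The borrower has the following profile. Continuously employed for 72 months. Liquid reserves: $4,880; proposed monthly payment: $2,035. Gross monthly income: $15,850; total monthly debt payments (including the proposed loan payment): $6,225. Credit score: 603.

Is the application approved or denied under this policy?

Denied

Employment 72 ≥ 6 months
Liquid reserves cover 4,880/2,035 = 2.4 months — < 6 required
Debt-to-income = 6,225/15,850 = 39.3% — meets 43% limit
Credit score 603 ≥ 600 (meets)
Fails on reserves.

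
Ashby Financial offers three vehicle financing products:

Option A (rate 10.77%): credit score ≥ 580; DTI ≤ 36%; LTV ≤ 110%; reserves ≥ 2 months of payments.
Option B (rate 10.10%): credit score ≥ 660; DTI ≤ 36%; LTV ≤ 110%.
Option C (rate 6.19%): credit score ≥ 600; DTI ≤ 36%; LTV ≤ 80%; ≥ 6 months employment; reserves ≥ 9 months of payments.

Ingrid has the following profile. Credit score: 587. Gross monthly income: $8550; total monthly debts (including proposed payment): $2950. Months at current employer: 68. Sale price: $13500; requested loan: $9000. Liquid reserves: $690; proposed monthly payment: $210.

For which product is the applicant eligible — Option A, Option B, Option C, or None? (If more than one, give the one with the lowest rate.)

DTI = 2,950/8,550 = 34.5%.
LTV = 9,000/13,500 = 66.7%.
Reserves = 690/210 = 3.3 months.
Option A: score 587 ≥ 580; DTI 34.5% ≤ 36%; LTV 66.7% ≤ 110%; reserves 3.3 ≥ 2 mo → qualifies.
Option B: score 587 < 660; DTI 34.5% ≤ 36%; LTV 66.7% ≤ 110% → does not qualify.
Option C: score 587 < 600; DTI 34.5% ≤ 36%; LTV 66.7% ≤ 80%; employment 68 ≥ 6 mo; reserves 3.3 < 9 mo → does not qualify.

Option A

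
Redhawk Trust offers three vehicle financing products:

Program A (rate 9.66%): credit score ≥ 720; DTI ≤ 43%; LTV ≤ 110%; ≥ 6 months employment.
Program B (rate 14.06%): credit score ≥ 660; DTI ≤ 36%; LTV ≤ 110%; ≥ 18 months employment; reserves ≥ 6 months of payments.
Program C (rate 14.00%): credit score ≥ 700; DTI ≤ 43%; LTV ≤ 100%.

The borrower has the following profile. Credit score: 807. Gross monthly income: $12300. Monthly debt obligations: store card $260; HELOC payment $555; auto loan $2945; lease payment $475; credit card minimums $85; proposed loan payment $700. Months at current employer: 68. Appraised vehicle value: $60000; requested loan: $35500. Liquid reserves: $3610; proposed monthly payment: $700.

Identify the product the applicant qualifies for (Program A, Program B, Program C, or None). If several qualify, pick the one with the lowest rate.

Total debts = (260 + 555 + 2,945 + 475 + 85 + 700) = 5,020; DTI = 5,020/12,300 = 40.8%.
LTV = 35,500/60,000 = 59.2%.
Reserves = 3,610/700 = 5.2 months.
Program A: score 807 ≥ 720; DTI 40.8% ≤ 43%; LTV 59.2% ≤ 110%; employment 68 ≥ 6 mo → qualifies.
Program B: score 807 ≥ 660; DTI 40.8% > 36%; LTV 59.2% ≤ 110%; employment 68 ≥ 18 mo; reserves 5.2 < 6 mo → does not qualify.
Program C: score 807 ≥ 700; DTI 40.8% ≤ 43%; LTV 59.2% ≤ 100% → qualifies.
Qualifying: Program A, Program C. Lowest rate is 9.66% → Program A.

Program A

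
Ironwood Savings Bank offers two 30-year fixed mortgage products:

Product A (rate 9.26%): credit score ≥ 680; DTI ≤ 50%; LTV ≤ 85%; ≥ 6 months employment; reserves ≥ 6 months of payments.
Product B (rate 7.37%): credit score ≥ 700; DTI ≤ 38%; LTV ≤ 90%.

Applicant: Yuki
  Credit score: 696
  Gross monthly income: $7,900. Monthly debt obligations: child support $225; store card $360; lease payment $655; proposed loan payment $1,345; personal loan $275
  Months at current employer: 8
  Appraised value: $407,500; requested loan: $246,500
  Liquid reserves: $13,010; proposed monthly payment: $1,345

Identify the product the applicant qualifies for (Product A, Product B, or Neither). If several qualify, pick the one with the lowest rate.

Product A

Total debts = (225 + 360 + 655 + 1,345 + 275) = 2,860; DTI = 2,860/7,900 = 36.2%.
LTV = 246,500/407,500 = 60.5%.
Reserves = 13,010/1,345 = 9.7 months.
Product A: score 696 ≥ 680; DTI 36.2% ≤ 50%; LTV 60.5% ≤ 85%; employment 8 ≥ 6 mo; reserves 9.7 ≥ 6 mo → qualifies.
Product B: score 696 < 700; DTI 36.2% ≤ 38%; LTV 60.5% ≤ 90% → does not qualify.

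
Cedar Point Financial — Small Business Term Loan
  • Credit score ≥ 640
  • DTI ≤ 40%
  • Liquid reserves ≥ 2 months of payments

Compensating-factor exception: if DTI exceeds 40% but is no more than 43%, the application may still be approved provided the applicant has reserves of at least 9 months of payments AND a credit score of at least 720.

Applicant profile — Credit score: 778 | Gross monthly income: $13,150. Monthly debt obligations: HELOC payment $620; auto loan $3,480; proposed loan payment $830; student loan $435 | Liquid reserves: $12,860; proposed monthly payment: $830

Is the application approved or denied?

Approved

Credit score 778 ≥ 640 (meets base)
Total debts = (620 + 3,480 + 830 + 435) = 5,365. DTI = 5,365/13,150 = 40.8% > 40% — standard DTI limit exceeded.
Reserves: 12,860 ÷ 830 = 15.5 months (meets 2-month minimum)
DTI 40.8% is within the 40%–43% exception band; checking compensating factors.
Reserves 15.5 ≥ 9 months; credit score 778 ≥ 720.
Both override conditions satisfied; DTI exception granted.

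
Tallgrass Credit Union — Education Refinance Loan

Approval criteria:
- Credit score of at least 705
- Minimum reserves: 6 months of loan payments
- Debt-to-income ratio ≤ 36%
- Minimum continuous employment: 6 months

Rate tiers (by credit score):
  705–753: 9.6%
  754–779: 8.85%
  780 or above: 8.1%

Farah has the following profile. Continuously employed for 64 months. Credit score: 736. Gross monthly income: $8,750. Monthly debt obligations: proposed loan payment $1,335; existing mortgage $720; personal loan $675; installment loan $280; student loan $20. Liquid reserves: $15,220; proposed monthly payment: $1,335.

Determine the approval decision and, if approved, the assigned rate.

Credit score 736 ≥ 705 (meets minimum)
Total monthly debts = (1,335 + 720 + 675 + 280 + 20) = 3,030. DTI: 3,030 ÷ 8,750 = 34.6%, within the 36% cap
Reserves = 15,220/1,335 = 11.4 months ≥ 6
Employment 64 ≥ 6 months
All requirements met. Score 736 falls in the 705–753 tier → 9.6%.

Approved at 9.6%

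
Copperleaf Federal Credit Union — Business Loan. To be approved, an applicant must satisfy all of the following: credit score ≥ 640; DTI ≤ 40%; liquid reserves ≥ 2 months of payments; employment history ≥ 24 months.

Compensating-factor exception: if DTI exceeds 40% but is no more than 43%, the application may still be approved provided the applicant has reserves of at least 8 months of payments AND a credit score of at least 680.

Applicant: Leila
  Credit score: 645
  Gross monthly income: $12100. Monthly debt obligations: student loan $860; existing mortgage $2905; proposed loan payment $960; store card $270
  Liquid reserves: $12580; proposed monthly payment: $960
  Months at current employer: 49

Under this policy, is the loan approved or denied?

Denied

Credit score 645 ≥ 640 (meets base)
Total debts = (860 + 2,905 + 960 + 270) = 4,995. DTI = 4,995/12,100 = 41.3% > 40% — standard DTI limit exceeded.
Liquid reserves cover 12,580/960 = 13.1 months — ≥ 2 required
Employment 49 ≥ 24 months
DTI 41.3% is within the 40%–43% exception band; checking compensating factors.
Override check — reserves: 13.1 mo (ok); score: 645 (below 680).
Override conditions not both satisfied; exception does not apply.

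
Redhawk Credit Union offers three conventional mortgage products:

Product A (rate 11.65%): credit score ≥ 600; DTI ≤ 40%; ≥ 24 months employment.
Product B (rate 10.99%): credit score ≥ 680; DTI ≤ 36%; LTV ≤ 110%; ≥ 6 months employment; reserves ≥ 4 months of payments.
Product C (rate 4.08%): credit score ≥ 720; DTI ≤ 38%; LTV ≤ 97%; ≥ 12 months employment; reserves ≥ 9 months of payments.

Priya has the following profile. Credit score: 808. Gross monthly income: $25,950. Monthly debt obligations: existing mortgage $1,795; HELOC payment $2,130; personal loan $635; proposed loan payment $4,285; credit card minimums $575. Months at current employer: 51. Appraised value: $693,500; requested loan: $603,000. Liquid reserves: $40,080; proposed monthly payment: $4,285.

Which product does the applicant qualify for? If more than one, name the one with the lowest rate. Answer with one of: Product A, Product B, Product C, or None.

Product C

Total debts = (1,795 + 2,130 + 635 + 4,285 + 575) = 9,420; DTI = 9,420/25,950 = 36.3%.
LTV = 603,000/693,500 = 87%.
Reserves = 40,080/4,285 = 9.4 months.
Product A: score 808 ≥ 600; DTI 36.3% ≤ 40%; employment 51 ≥ 24 mo → qualifies.
Product B: score 808 ≥ 680; DTI 36.3% > 36%; LTV 87% ≤ 110%; employment 51 ≥ 6 mo; reserves 9.4 ≥ 4 mo → does not qualify.
Product C: score 808 ≥ 720; DTI 36.3% ≤ 38%; LTV 87% ≤ 97%; employment 51 ≥ 12 mo; reserves 9.4 ≥ 9 mo → qualifies.
Qualifying: Product A, Product C. Lowest rate is 4.08% → Product C.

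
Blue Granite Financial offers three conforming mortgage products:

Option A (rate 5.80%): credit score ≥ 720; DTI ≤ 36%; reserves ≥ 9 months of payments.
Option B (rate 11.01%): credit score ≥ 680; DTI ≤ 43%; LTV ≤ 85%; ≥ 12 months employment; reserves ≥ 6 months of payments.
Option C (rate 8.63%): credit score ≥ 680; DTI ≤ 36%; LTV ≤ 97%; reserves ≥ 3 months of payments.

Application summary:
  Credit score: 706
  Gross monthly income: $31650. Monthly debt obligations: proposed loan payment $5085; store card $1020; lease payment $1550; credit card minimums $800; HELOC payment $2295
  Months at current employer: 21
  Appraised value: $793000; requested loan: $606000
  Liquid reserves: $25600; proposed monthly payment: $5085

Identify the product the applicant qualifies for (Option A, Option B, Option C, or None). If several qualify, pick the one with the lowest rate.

Option C

Total debts = (5,085 + 1,020 + 1,550 + 800 + 2,295) = 10,750; DTI = 10,750/31,650 = 34%.
LTV = 606,000/793,000 = 76.4%.
Reserves = 25,600/5,085 = 5.0 months.
Option A: score 706 < 720; DTI 34% ≤ 36%; reserves 5.0 < 9 mo → does not qualify.
Option B: score 706 ≥ 680; DTI 34% ≤ 43%; LTV 76.4% ≤ 85%; employment 21 ≥ 12 mo; reserves 5.0 < 6 mo → does not qualify.
Option C: score 706 ≥ 680; DTI 34% ≤ 36%; LTV 76.4% ≤ 97%; reserves 5.0 ≥ 3 mo → qualifies.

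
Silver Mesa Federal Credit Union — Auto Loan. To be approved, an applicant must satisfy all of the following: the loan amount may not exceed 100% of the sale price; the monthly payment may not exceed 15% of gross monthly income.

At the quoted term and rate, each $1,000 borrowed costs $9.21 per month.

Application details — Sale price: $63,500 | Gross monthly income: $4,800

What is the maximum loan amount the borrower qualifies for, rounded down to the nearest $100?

$63,500

Payment cap: 15% × $4,800 = $720/month.
At $9.21 per $1,000, that supports 720/9.21 × 1,000 ≈ $78,175 → $78,100.
LTV cap: 100% × $63,500 = $63,500 → $63,500.
Binding constraint: loan-to-value.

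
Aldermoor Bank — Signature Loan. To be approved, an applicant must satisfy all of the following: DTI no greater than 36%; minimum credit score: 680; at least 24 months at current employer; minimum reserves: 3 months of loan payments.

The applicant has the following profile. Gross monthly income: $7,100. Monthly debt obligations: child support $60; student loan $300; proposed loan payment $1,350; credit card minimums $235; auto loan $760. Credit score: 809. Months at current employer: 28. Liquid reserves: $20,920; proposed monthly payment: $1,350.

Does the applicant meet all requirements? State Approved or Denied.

Denied

Total monthly debts = (60 + 300 + 1,350 + 235 + 760) = 2,705. Debt-to-income = 2,705/7,100 = 38.1% — over 36% limit
Credit score 809 ≥ 680 (meets)
Employment 28 ≥ 24 months
Reserves = 20,920/1,350 = 15.5 months ≥ 3
Fails on DTI.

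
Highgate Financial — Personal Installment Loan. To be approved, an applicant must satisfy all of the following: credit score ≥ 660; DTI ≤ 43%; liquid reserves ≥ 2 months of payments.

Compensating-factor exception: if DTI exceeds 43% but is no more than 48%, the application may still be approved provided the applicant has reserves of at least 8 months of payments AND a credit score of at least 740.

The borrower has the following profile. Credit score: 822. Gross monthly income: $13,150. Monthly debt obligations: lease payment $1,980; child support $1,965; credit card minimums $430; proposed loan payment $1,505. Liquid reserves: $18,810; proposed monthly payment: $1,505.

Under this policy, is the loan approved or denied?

Approved

Credit score 822 ≥ 660 (meets base)
Total debts = (1,980 + 1,965 + 430 + 1,505) = 5,880. DTI = 5,880/13,150 = 44.7% > 43% — standard DTI limit exceeded.
Reserves: 18,810 ÷ 1,505 = 12.5 months (meets 2-month minimum)
DTI 44.7% is within the 43%–48% exception band; checking compensating factors.
Override check — reserves: 12.5 mo (ok); score: 822 (ok).
Both override conditions satisfied; DTI exception granted.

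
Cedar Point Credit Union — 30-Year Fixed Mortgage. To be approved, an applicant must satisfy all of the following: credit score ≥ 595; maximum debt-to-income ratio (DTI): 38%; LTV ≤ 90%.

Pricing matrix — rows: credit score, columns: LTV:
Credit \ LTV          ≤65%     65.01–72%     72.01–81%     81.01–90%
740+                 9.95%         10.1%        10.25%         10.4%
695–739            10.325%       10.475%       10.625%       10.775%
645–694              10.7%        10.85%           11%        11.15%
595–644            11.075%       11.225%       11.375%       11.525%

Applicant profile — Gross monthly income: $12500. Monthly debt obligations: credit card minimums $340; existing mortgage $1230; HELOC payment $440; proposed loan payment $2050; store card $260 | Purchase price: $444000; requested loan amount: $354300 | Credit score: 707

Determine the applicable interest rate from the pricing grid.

10.625%

Credit score 707 ≥ 595; Total monthly debts = (340 + 1,230 + 440 + 2,050 + 260) = 4,320. DTI: 4,320 ÷ 12,500 = 34.6%, within the 38% cap
Loan-to-value = 354,300/444,000 = 79.8% — pass (90% max)
Score 707 is in the 695–739 band; LTV 79.8% is in the 72.01–81% band → 10.625%.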